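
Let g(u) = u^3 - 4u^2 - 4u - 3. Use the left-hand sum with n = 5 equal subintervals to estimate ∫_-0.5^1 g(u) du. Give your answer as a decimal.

-6.1575

Δu = (1 − (-0.5))/5 = 0.3.
Left endpoints: -0.5, -0.2, 0.1, 0.4, 0.7.
g(-0.5) = -2.125, g(-0.2) = -2.368, g(0.1) = -3.439, g(0.4) = -5.176, g(0.7) = -7.417.
Sum = Δu · [g(-0.5) + g(-0.2) + g(0.1) + g(0.4) + g(0.7)].
Sum = -6.1575.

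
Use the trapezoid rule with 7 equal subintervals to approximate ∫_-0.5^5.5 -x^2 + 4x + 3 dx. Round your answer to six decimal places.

Δx = (5.5 − (-0.5))/7 = 6/7.
f(-0.5) = 0.75, f(5/14) = 843/196, f(17/14) = 1251/196, f(29/14) = 1371/196, f(41/14) = 1203/196, f(53/14) = 747/196, f(65/14) = 3/196, f(5.5) = -5.25.
T_7 = (Δx/2)·[f(x_0) + 2f(x_1) + ... + 2f(x_{6}) + f(x_7)].
Sum ≈ 21.765306.

21.765306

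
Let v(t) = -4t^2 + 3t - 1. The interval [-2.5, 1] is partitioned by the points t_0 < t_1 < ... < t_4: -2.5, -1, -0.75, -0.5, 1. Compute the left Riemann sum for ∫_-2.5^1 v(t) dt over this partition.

Subinterval widths: 1.5, 0.25, 0.25, 1.5.
Left endpoints: -2.5, -1, -0.75, -0.5.
v(-2.5) = -33.5, v(-1) = -8, v(-0.75) = -5.5, v(-0.5) = -3.5.
Sum = Σ Δt_i · v(t_i).
Sum = -58.875.

-58.875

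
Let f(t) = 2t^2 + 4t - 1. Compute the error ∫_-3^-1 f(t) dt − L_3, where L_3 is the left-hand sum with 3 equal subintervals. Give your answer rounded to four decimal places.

Exact integral: ∫_-3^-1 f(t) dt ≈ -0.666667.
L_3 ≈ 2.296296.
Error ≈ -0.666667 − 2.296296 ≈ -2.9630.

-2.9630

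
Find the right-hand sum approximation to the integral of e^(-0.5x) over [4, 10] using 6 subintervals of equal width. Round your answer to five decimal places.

Δx = (10 − 4)/6 = 1.
Right endpoints: 5, 6, 7, 8, 9, 10.
f(5) ≈ 0.08208, f(6) ≈ 0.04979, f(7) ≈ 0.03020, f(8) ≈ 0.01832, f(9) ≈ 0.01111, f(10) ≈ 0.00674.
Sum = Δx · [f(5) + f(6) + f(7) + ...].
Sum ≈ 0.19823.

0.19823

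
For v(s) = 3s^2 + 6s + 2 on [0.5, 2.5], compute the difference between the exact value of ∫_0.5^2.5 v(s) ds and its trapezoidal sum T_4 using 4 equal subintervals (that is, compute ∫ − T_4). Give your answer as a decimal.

-0.25

Exact integral: ∫_0.5^2.5 v(s) ds = 37.5.
T_4 = 37.75.
Error = 37.5 − 37.75 = -0.25.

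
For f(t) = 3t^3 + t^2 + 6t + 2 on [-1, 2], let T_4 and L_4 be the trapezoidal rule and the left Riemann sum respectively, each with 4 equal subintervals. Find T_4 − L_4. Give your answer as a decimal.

T_4 = 30.796875.
L_4 = 12.796875.
T_4 − L_4 = 18.

18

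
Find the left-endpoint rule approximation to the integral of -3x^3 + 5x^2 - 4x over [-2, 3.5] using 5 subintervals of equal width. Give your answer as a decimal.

39.16

Δx = (3.5 − (-2))/5 = 1.1.
Left endpoints: -2, -0.9, 0.2, 1.3, 2.4.
f(-2) = 52, f(-0.9) = 9.837, f(0.2) = -0.624, f(1.3) = -3.341, f(2.4) = -22.272.
Sum = Δx · [f(-2) + f(-0.9) + f(0.2) + f(1.3) + f(2.4)].
Sum = 39.16.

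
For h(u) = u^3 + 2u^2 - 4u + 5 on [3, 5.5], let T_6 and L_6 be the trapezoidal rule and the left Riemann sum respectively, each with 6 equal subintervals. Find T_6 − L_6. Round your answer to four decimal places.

35.8073

T_6 ≈ 272.499277.
L_6 ≈ 236.691985.
T_6 − L_6 ≈ 35.8073.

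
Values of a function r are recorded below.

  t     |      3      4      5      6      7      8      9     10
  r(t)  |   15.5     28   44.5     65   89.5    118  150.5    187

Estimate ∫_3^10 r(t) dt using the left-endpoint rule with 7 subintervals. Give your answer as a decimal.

511

Δt = 1.
Sum = 1·[15.5 + 28 + 44.5 + 65 + 89.5 + 118 + 150.5] = 511.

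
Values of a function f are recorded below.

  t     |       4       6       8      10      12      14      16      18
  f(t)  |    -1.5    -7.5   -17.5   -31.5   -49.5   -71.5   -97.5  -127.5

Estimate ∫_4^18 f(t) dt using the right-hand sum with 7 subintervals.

Δt = 2.
Sum = 2·[(-7.5) + (-17.5) + (-31.5) + (-49.5) + (-71.5) + (-97.5) + (-127.5)] = -805.

-805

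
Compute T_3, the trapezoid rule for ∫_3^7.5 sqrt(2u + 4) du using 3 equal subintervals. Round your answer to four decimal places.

17.0492

Δu = (7.5 − 3)/3 = 1.5.
f(3) ≈ 3.1623, f(4.5) ≈ 3.6056, f(6) ≈ 4.0000, f(7.5) ≈ 4.3589.
T_3 = (Δu/2)·[f(u_0) + 2f(u_1) + 2f(u_2) + f(u_3)].
Sum ≈ 17.0492.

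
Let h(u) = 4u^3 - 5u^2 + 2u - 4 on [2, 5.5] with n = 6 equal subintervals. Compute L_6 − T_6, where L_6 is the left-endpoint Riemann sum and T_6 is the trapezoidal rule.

-148.53125

L_6 ≈ 506.762731.
T_6 ≈ 655.293981.
L_6 − T_6 = -148.53125.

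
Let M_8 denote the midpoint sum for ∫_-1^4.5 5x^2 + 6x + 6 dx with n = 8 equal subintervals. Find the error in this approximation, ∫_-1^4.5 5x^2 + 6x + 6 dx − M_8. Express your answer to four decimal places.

1.0832

Exact integral: ∫_-1^4.5 f(x) dx ≈ 244.291667.
M_8 ≈ 243.208496.
Error ≈ 244.291667 − 243.208496 ≈ 1.0832.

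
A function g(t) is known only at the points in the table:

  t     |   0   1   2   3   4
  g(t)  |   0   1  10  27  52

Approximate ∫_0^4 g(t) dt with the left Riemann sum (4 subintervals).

38

Δt = 1.
Sum = 1·[0 + 1 + 10 + 27] = 38.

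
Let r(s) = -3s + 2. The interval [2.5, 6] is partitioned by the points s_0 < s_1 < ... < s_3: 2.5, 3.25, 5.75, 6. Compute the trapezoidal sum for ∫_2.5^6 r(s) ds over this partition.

-37.625

Subinterval widths: 0.75, 2.5, 0.25.
r(2.5) = -5.5, r(3.25) = -7.75, r(5.75) = -15.25, r(6) = -16.
On each subinterval the trapezoid contributes (Δs_i/2)·[r(s_{i-1}) + r(s_i)].
Sum = -37.625.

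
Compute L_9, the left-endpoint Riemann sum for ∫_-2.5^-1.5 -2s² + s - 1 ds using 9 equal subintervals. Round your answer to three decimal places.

-11.671

Δs = (-1.5 − (-2.5))/9 = 1/9.
Left endpoints: -2.5, -43/18, -41/18, -13/6, -37/18, -35/18, -11/6, -31/18, -29/18.
f(-2.5) = -16, f(-43/18) = -1199/81, f(-41/18) = -1106/81, f(-13/6) = -113/9, f(-37/18) = -932/81, f(-35/18) = -851/81, f(-11/6) = -86/9, f(-31/18) = -701/81, f(-29/18) = -632/81.
Sum = Δs · [f(-2.5) + f(-43/18) + f(-41/18) + ...].
Sum ≈ -11.671.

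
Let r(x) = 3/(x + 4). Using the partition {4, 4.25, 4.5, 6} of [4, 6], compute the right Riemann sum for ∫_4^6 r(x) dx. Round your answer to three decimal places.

Subinterval widths: 0.25, 0.25, 1.5.
Right endpoints: 4.25, 4.5, 6.
r(4.25) = 4/11, r(4.5) = 6/17, r(6) = 0.3.
Sum = Σ Δx_i · r(x_i).
Sum ≈ 0.629.

0.629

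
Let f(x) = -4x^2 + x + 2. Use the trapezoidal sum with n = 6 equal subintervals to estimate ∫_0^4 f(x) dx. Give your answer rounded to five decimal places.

Δx = (4 − 0)/6 = 2/3.
f(0) = 2, f(2/3) = 8/9, f(4/3) = -34/9, f(2) = -12, f(8/3) = -214/9, f(10/3) = -352/9, f(4) = -58.
T_6 = (Δx/2)·[f(x_0) + 2f(x_1) + ... + 2f(x_{5}) + f(x_6)].
Sum ≈ -70.51852.

-70.51852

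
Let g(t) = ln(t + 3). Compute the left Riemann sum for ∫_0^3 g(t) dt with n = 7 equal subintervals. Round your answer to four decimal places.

Δt = (3 − 0)/7 = 3/7.
Left endpoints: 0, 3/7, 6/7, 9/7, 12/7, 15/7, 18/7.
g(0) ≈ 1.0986, g(3/7) ≈ 1.2321, g(6/7) ≈ 1.3499, g(9/7) ≈ 1.4553, g(12/7) ≈ 1.5506, g(15/7) ≈ 1.6376, g(18/7) ≈ 1.7177.
Sum = Δt · [g(0) + g(3/7) + g(6/7) + ...].
Sum ≈ 4.3036.

4.3036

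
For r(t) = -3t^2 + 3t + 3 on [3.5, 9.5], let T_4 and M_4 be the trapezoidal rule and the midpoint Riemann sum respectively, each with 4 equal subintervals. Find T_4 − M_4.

-10.125

T_4 = -686.25.
M_4 = -676.125.
T_4 − M_4 = -10.125.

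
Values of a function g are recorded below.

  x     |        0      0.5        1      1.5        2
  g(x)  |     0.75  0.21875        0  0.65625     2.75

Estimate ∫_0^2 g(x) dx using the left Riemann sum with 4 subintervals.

Δx = 0.5.
Sum = 0.5·[0.75 + 0.21875 + 0 + 0.65625] = 0.8125.

0.8125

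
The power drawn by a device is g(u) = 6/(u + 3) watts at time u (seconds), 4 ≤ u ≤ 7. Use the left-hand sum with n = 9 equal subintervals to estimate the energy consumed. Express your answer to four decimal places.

2.1835

Δu = (7 − 4)/9 = 1/3.
Left endpoints: 4, 13/3, 14/3, 5, 16/3, 17/3, 6, 19/3, 20/3.
g(4) = 6/7, g(13/3) = 9/11, g(14/3) = 18/23, g(5) = 0.75, g(16/3) = 0.72, g(17/3) = 9/13, g(6) = 2/3, g(19/3) = 9/14, g(20/3) = 18/29.
Sum = Δu · [g(4) + g(13/3) + g(14/3) + ...].
Sum ≈ 2.1835.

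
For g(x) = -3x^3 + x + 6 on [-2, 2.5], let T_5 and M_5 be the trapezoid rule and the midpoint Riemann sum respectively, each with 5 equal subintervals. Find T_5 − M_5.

-2.0503125

T_5 = 9.46125.
M_5 = 11.5115625.
T_5 − M_5 = -2.0503125.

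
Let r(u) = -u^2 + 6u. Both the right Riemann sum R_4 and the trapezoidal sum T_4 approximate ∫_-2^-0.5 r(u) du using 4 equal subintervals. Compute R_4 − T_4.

R_4 = -11.51953125.
T_4 = -13.91015625.
R_4 − T_4 = 2.390625.

2.390625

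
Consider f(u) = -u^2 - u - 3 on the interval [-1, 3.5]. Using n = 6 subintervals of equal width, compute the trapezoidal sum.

Δu = (3.5 − (-1))/6 = 0.75.
f(-1) = -3, f(-0.25) = -2.8125, f(0.5) = -3.75, f(1.25) = -5.8125, f(2) = -9, f(2.75) = -13.3125, f(3.5) = -18.75.
T_6 = (Δu/2)·[f(u_0) + 2f(u_1) + ... + 2f(u_{5}) + f(u_6)].
Sum = -34.171875.

-34.171875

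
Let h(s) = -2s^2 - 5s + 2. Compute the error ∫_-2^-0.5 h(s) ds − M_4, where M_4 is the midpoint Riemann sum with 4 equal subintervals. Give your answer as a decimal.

Exact integral: ∫_-2^-0.5 h(s) ds = 7.125.
M_4 = 7.16015625.
Error = 7.125 − 7.16015625 = -0.03515625.

-0.03515625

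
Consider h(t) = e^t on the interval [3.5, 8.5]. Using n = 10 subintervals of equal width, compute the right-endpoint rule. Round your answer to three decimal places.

6203.347

Δt = (8.5 − 3.5)/10 = 0.5.
Right endpoints: 4, 4.5, 5, 5.5, 6, 6.5, 7, 7.5, 8, 8.5.
h(4) ≈ 54.598, h(4.5) ≈ 90.017, h(5) ≈ 148.413, h(5.5) ≈ 244.692, h(6) ≈ 403.429, h(6.5) ≈ 665.142, h(7) ≈ 1096.633, h(7.5) ≈ 1808.042, h(8) ≈ 2980.958, h(8.5) ≈ 4914.769.
Sum = Δt · [h(4) + h(4.5) + h(5) + ...].
Sum ≈ 6203.347.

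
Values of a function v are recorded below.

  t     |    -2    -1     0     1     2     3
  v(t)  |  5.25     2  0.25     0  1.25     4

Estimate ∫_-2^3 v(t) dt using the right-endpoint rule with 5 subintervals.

Δt = 1.
Sum = 1·[2 + 0.25 + 0 + 1.25 + 4] = 7.5.

7.5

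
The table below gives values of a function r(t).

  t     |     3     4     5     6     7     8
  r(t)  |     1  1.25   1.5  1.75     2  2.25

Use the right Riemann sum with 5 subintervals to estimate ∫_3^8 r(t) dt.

Δt = 1.
Sum = 1·[1.25 + 1.5 + 1.75 + 2 + 2.25] = 8.75.

8.75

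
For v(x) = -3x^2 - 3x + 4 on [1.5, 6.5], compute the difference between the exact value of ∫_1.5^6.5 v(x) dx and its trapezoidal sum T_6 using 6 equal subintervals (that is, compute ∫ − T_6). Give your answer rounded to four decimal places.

Exact integral: ∫_1.5^6.5 v(x) dx = -311.25.
T_6 ≈ -312.986111.
Error ≈ -311.25 − (-312.986111) ≈ 1.7361.

1.7361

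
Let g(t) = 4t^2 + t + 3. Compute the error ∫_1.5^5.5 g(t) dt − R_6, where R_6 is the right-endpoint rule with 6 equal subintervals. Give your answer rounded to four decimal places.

-39.8519

Exact integral: ∫_1.5^5.5 g(t) dt ≈ 243.333333.
R_6 ≈ 283.185185.
Error ≈ 243.333333 − 283.185185 ≈ -39.8519.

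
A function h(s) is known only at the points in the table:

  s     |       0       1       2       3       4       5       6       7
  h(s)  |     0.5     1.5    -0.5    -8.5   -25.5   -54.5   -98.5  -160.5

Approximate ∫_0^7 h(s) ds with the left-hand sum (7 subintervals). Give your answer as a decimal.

-185.5

Δs = 1.
Sum = 1·[0.5 + 1.5 + (-0.5) + (-8.5) + (-25.5) + (-54.5) + (-98.5)] = -185.5.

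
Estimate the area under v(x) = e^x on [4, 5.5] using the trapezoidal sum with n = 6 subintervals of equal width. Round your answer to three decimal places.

Δx = (5.5 − 4)/6 = 0.25.
v(4) ≈ 54.598, v(4.25) ≈ 70.105, v(4.5) ≈ 90.017, v(4.75) ≈ 115.584, v(5) ≈ 148.413, v(5.25) ≈ 190.566, v(5.5) ≈ 244.692.
T_6 = (Δx/2)·[v(x_0) + 2v(x_1) + ... + 2v(x_{5}) + v(x_6)].
Sum ≈ 191.083.

191.083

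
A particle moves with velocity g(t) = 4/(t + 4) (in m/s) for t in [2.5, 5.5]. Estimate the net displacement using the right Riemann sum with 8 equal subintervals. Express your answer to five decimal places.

1.48211

Δt = (5.5 − 2.5)/8 = 0.375.
Right endpoints: 2.875, 3.25, 3.625, 4, 4.375, 4.75, 5.125, 5.5.
g(2.875) = 32/55, g(3.25) = 16/29, g(3.625) = 32/61, g(4) = 0.5, g(4.375) = 32/67, g(4.75) = 16/35, g(5.125) = 32/73, g(5.5) = 8/19.
Sum = Δt · [g(2.875) + g(3.25) + g(3.625) + ...].
Sum ≈ 1.48211.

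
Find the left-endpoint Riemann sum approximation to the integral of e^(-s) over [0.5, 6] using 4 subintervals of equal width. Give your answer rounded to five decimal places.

Δs = (6 − 0.5)/4 = 1.375.
Left endpoints: 0.5, 1.875, 3.25, 4.625.
f(0.5) ≈ 0.60653, f(1.875) ≈ 0.15335, f(3.25) ≈ 0.03877, f(4.625) ≈ 0.00980.
Sum = Δs · [f(0.5) + f(1.875) + f(3.25) + f(4.625)].
Sum ≈ 1.11164.

1.11164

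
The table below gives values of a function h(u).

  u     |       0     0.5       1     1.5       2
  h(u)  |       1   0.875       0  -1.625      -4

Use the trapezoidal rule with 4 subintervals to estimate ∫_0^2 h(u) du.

Δu = 0.5.
T_4 = (0.5/2)·[1 + 2·0.875 + 2·0 + 2·(-1.625) + (-4)] = -1.125.

-1.125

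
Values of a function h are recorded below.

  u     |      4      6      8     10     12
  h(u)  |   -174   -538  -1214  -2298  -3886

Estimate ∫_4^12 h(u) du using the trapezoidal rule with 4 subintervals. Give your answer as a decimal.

-12160

Δu = 2.
T_4 = (2/2)·[(-174) + 2·(-538) + 2·(-1214) + 2·(-2298) + (-3886)] = -12160.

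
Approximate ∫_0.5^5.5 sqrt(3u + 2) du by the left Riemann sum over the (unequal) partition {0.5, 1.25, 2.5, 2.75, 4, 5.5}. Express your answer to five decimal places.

Subinterval widths: 0.75, 1.25, 0.25, 1.25, 1.5.
Left endpoints: 0.5, 1.25, 2.5, 2.75, 4.
f(0.5) ≈ 1.87083, f(1.25) ≈ 2.39792, f(2.5) ≈ 3.08221, f(2.75) ≈ 3.20156, f(4) ≈ 3.74166.
Sum = Σ Δu_i · f(u_i).
Sum ≈ 14.78551.

14.78551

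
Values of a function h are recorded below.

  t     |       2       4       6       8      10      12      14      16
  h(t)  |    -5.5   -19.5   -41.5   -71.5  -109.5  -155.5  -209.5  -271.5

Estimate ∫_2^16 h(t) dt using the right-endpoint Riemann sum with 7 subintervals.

Δt = 2.
Sum = 2·[(-19.5) + (-41.5) + (-71.5) + (-109.5) + (-155.5) + (-209.5) + (-271.5)] = -1757.

-1757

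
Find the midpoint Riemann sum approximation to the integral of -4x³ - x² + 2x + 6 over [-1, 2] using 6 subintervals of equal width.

Δx = (2 − (-1))/6 = 0.5.
Midpoints: -0.75, -0.25, 0.25, 0.75, 1.25, 1.75.
f(-0.75) = 5.625, f(-0.25) = 5.5, f(0.25) = 6.375, f(0.75) = 5.25, f(1.25) = -0.875, f(1.75) = -15.
Sum = Δx · [f(-0.75) + f(-0.25) + f(0.25) + ...].
Sum = 3.4375.

3.4375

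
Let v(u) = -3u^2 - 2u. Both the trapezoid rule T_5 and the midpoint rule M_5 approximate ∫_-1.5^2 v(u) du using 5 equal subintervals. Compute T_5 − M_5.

T_5 = -13.9825.
M_5 = -12.69625.
T_5 − M_5 = -1.28625.

-1.28625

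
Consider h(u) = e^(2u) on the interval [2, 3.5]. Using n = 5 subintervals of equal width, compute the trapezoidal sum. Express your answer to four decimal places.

536.5550

Δu = (3.5 − 2)/5 = 0.3.
h(2) ≈ 54.5982, h(2.3) ≈ 99.4843, h(2.6) ≈ 181.2722, h(2.9) ≈ 330.2996, h(3.2) ≈ 601.8450, h(3.5) ≈ 1096.6332.
T_5 = (Δu/2)·[h(u_0) + 2h(u_1) + ... + 2h(u_{4}) + h(u_5)].
Sum ≈ 536.5550.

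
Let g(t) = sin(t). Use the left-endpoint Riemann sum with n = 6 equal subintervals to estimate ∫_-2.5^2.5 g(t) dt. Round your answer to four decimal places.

-0.4987

Δt = (2.5 − (-2.5))/6 = 5/6.
Left endpoints: -2.5, -5/3, -5/6, 0, 5/6, 5/3.
g(-2.5) ≈ -0.5985, g(-5/3) ≈ -0.9954, g(-5/6) ≈ -0.7402, g(0) ≈ 0.0000, g(5/6) ≈ 0.7402, g(5/3) ≈ 0.9954.
Sum = Δt · [g(-2.5) + g(-5/3) + g(-5/6) + ...].
Sum ≈ -0.4987.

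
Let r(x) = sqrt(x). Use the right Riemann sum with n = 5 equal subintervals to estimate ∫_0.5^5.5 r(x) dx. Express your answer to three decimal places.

9.143

Δx = (5.5 − 0.5)/5 = 1.
Right endpoints: 1.5, 2.5, 3.5, 4.5, 5.5.
r(1.5) ≈ 1.225, r(2.5) ≈ 1.581, r(3.5) ≈ 1.871, r(4.5) ≈ 2.121, r(5.5) ≈ 2.345.
Sum = Δx · [r(1.5) + r(2.5) + r(3.5) + r(4.5) + r(5.5)].
Sum ≈ 9.143.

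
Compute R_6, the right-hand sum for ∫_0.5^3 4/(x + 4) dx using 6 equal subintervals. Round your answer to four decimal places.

1.7029

Δx = (3 − 0.5)/6 = 5/12.
Right endpoints: 11/12, 4/3, 1.75, 13/6, 31/12, 3.
f(11/12) = 48/59, f(4/3) = 0.75, f(1.75) = 16/23, f(13/6) = 24/37, f(31/12) = 48/79, f(3) = 4/7.
Sum = Δx · [f(11/12) + f(4/3) + f(1.75) + ...].
Sum ≈ 1.7029.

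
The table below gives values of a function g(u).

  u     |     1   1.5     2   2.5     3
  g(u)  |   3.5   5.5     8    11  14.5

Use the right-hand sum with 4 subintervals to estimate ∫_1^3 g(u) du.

Δu = 0.5.
Sum = 0.5·[5.5 + 8 + 11 + 14.5] = 19.5.

19.5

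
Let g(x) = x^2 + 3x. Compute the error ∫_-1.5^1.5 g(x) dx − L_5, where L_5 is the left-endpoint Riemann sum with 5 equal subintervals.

2.52

Exact integral: ∫_-1.5^1.5 g(x) dx = 2.25.
L_5 = -0.27.
Error = 2.25 − (-0.27) = 2.52.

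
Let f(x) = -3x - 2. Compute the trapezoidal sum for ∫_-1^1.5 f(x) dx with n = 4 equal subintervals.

Δx = (1.5 − (-1))/4 = 0.625.
f(-1) = 1, f(-0.375) = -0.875, f(0.25) = -2.75, f(0.875) = -4.625, f(1.5) = -6.5.
T_4 = (Δx/2)·[f(x_0) + 2f(x_1) + 2f(x_2) + 2f(x_3) + f(x_4)].
Sum = -6.875.

-6.875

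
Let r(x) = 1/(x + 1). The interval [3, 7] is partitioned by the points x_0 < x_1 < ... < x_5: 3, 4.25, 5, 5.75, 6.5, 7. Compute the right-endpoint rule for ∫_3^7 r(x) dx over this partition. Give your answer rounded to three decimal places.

Subinterval widths: 1.25, 0.75, 0.75, 0.75, 0.5.
Right endpoints: 4.25, 5, 5.75, 6.5, 7.
r(4.25) = 4/21, r(5) = 1/6, r(5.75) = 4/27, r(6.5) = 2/15, r(7) = 0.125.
Sum = Σ Δx_i · r(x_i).
Sum ≈ 0.637.

0.637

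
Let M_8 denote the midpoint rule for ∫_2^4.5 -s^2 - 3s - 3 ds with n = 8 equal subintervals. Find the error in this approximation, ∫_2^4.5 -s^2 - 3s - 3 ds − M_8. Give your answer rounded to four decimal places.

Exact integral: ∫_2^4.5 f(s) ds ≈ -59.583333.
M_8 ≈ -59.562988.
Error ≈ -59.583333 − (-59.562988) ≈ -0.0203.

-0.0203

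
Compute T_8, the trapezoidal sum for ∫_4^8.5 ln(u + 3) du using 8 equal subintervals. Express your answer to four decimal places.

Δu = (8.5 − 4)/8 = 0.5625.
f(4) ≈ 1.9459, f(4.5625) ≈ 2.0232, f(5.125) ≈ 2.0949, f(5.6875) ≈ 2.1619, f(6.25) ≈ 2.2246, f(6.8125) ≈ 2.2837, f(7.375) ≈ 2.3394, f(7.9375) ≈ 2.3922, f(8.5) ≈ 2.4423.
T_8 = (Δu/2)·[f(u_0) + 2f(u_1) + ... + 2f(u_{7}) + f(u_8)].
Sum ≈ 9.9641.

9.9641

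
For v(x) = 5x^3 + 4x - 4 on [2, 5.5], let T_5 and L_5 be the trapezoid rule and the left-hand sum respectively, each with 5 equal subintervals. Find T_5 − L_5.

T_5 = 1178.40625.
L_5 = 896.35.
T_5 − L_5 = 282.05625.

282.05625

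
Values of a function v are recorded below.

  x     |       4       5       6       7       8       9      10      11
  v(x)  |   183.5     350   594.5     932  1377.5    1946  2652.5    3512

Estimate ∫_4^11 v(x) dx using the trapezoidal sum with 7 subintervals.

9700.25

Δx = 1.
T_7 = (1/2)·[183.5 + 2·350 + 2·594.5 + 2·932 + 2·1377.5 + 2·1946 + 2·2652.5 + 3512] = 9700.25.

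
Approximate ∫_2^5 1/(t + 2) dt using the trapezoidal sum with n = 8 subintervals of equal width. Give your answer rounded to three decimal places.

0.560

Δt = (5 − 2)/8 = 0.375.
f(2) = 0.25, f(2.375) = 8/35, f(2.75) = 4/19, f(3.125) = 8/41, f(3.5) = 2/11, f(3.875) = 8/47, f(4.25) = 0.16, f(4.625) = 8/53, f(5) = 1/7.
T_8 = (Δt/2)·[f(t_0) + 2f(t_1) + ... + 2f(t_{7}) + f(t_8)].
Sum ≈ 0.560.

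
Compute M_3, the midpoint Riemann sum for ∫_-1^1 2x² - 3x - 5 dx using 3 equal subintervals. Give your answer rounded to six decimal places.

Δx = (1 − (-1))/3 = 2/3.
Midpoints: -2/3, 0, 2/3.
f(-2/3) = -19/9, f(0) = -5, f(2/3) = -55/9.
Sum = Δx · [f(-2/3) + f(0) + f(2/3)].
Sum ≈ -8.814815.

-8.814815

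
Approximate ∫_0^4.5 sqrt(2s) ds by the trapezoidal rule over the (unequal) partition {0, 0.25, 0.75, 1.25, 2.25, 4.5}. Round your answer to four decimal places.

Subinterval widths: 0.25, 0.5, 0.5, 1, 2.25.
f(0) ≈ 0.0000, f(0.25) ≈ 0.7071, f(0.75) ≈ 1.2247, f(1.25) ≈ 1.5811, f(2.25) ≈ 2.1213, f(4.5) ≈ 3.0000.
On each subinterval the trapezoid contributes (Δs_i/2)·[f(s_{i-1}) + f(s_i)].
Sum ≈ 8.8855.

8.8855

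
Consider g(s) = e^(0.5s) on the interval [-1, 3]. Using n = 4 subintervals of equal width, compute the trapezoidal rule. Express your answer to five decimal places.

Δs = (3 − (-1))/4 = 1.
g(-1) ≈ 0.60653, g(0) ≈ 1.00000, g(1) ≈ 1.64872, g(2) ≈ 2.71828, g(3) ≈ 4.48169.
T_4 = (Δs/2)·[g(s_0) + 2g(s_1) + 2g(s_2) + 2g(s_3) + g(s_4)].
Sum ≈ 7.91111.

7.91111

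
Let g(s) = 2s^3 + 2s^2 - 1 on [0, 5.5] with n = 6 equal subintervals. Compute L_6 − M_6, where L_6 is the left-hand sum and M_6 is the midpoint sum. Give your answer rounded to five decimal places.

L_6 ≈ 396.9580440.
M_6 ≈ 555.8230613.
L_6 − M_6 ≈ -158.86502.

-158.86502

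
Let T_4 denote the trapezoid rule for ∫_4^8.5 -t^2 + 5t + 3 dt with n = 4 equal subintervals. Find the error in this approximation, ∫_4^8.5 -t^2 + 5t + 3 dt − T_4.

Exact integral: ∫_4^8.5 f(t) dt = -29.25.
T_4 = -30.19921875.
Error = -29.25 − (-30.19921875) = 0.94921875.

0.94921875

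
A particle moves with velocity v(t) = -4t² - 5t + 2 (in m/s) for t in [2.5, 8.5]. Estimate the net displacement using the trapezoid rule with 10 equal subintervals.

-952.44

Δt = (8.5 − 2.5)/10 = 0.6.
v(2.5) = -35.5, v(3.1) = -51.94, v(3.7) = -71.26, v(4.3) = -93.46, v(4.9) = -118.54, v(5.5) = -146.5, v(6.1) = -177.34, v(6.7) = -211.06, v(7.3) = -247.66, v(7.9) = -287.14, v(8.5) = -329.5.
T_10 = (Δt/2)·[v(t_0) + 2v(t_1) + ... + 2v(t_{9}) + v(t_10)].
Sum = -952.44.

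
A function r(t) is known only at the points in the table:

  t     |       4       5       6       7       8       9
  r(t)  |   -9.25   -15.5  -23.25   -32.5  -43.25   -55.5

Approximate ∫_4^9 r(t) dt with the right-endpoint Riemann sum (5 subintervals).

Δt = 1.
Sum = 1·[(-15.5) + (-23.25) + (-32.5) + (-43.25) + (-55.5)] = -170.

-170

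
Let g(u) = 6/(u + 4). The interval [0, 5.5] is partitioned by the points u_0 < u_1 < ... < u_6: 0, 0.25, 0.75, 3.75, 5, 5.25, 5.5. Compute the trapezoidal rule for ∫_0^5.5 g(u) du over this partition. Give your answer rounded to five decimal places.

Subinterval widths: 0.25, 0.5, 3, 1.25, 0.25, 0.25.
g(0) = 1.5, g(0.25) = 24/17, g(0.75) = 24/19, g(3.75) = 24/31, g(5) = 2/3, g(5.25) = 24/37, g(5.5) = 12/19.
On each subinterval the trapezoid contributes (Δu_i/2)·[g(u_{i-1}) + g(u_i)].
Sum ≈ 5.31371.

5.31371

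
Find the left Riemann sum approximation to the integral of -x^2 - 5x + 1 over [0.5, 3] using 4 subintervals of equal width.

Δx = (3 − 0.5)/4 = 0.625.
Left endpoints: 0.5, 1.125, 1.75, 2.375.
f(0.5) = -1.75, f(1.125) = -5.890625, f(1.75) = -10.8125, f(2.375) = -16.515625.
Sum = Δx · [f(0.5) + f(1.125) + f(1.75) + f(2.375)].
Sum = -21.85546875.

-21.85546875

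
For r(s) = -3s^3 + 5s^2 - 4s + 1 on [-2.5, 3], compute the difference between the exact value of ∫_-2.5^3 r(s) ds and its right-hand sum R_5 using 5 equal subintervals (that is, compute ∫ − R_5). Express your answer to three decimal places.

Exact integral: ∫_-2.5^3 r(s) ds ≈ 39.58854.
R_5 = -32.23.
Error ≈ 39.58854 − (-32.23) ≈ 71.819.

71.819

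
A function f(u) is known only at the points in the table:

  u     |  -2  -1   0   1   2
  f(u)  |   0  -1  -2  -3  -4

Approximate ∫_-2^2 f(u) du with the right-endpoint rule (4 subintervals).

-10

Δu = 1.
Sum = 1·[(-1) + (-2) + (-3) + (-4)] = -10.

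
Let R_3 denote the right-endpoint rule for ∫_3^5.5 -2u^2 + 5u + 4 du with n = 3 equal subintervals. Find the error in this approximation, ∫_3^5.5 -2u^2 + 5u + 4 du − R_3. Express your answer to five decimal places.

13.07870

Exact integral: ∫_3^5.5 f(u) du ≈ -29.7916667.
R_3 ≈ -42.8703704.
Error ≈ -29.7916667 − (-42.8703704) ≈ 13.07870.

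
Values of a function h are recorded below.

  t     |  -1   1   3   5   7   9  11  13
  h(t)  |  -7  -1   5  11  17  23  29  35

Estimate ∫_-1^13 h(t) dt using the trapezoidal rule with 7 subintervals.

Δt = 2.
T_7 = (2/2)·[(-7) + 2·(-1) + 2·5 + 2·11 + 2·17 + 2·23 + 2·29 + 35] = 196.

196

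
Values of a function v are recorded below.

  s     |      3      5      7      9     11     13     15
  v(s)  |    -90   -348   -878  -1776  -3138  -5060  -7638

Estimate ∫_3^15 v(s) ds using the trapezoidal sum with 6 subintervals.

Δs = 2.
T_6 = (2/2)·[(-90) + 2·(-348) + 2·(-878) + 2·(-1776) + 2·(-3138) + 2·(-5060) + (-7638)] = -30128.

-30128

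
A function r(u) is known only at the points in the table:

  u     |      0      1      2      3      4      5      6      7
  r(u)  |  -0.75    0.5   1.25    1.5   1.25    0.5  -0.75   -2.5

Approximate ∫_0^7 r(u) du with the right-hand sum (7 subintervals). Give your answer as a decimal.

1.75

Δu = 1.
Sum = 1·[0.5 + 1.25 + 1.5 + 1.25 + 0.5 + (-0.75) + (-2.5)] = 1.75.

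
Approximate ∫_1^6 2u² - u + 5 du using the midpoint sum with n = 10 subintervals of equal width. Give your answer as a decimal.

150.625

Δu = (6 − 1)/10 = 0.5.
Midpoints: 1.25, 1.75, 2.25, 2.75, 3.25, 3.75, 4.25, 4.75, 5.25, 5.75.
f(1.25) = 6.875, f(1.75) = 9.375, f(2.25) = 12.875, f(2.75) = 17.375, f(3.25) = 22.875, f(3.75) = 29.375, f(4.25) = 36.875, f(4.75) = 45.375, f(5.25) = 54.875, f(5.75) = 65.375.
Sum = Δu · [f(1.25) + f(1.75) + f(2.25) + ...].
Sum = 150.625.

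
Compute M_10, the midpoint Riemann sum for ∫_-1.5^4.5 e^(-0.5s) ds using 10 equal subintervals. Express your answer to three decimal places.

4.008

Δs = (4.5 − (-1.5))/10 = 0.6.
Midpoints: -1.2, -0.6, 0, 0.6, 1.2, 1.8, 2.4, 3, 3.6, 4.2.
f(-1.2) ≈ 1.822, f(-0.6) ≈ 1.350, f(0) ≈ 1.000, f(0.6) ≈ 0.741, f(1.2) ≈ 0.549, f(1.8) ≈ 0.407, f(2.4) ≈ 0.301, f(3) ≈ 0.223, f(3.6) ≈ 0.165, f(4.2) ≈ 0.122.
Sum = Δs · [f(-1.2) + f(-0.6) + f(0) + ...].
Sum ≈ 4.008.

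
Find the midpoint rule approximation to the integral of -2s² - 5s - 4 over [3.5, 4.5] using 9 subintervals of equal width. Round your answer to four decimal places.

Δs = (4.5 − 3.5)/9 = 1/9.
Midpoints: 32/9, 11/3, 34/9, 35/9, 4, 37/9, 38/9, 13/3, 40/9.
f(32/9) = -3812/81, f(11/3) = -443/9, f(34/9) = -4166/81, f(35/9) = -4349/81, f(4) = -56, f(37/9) = -4727/81, f(38/9) = -4922/81, f(13/3) = -569/9, f(40/9) = -5324/81.
Sum = Δs · [f(32/9) + f(11/3) + f(34/9) + ...].
Sum ≈ -56.1646.

-56.1646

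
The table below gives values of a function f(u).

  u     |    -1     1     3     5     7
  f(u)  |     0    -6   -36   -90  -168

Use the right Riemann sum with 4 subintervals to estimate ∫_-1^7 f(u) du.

-600

Δu = 2.
Sum = 2·[(-6) + (-36) + (-90) + (-168)] = -600.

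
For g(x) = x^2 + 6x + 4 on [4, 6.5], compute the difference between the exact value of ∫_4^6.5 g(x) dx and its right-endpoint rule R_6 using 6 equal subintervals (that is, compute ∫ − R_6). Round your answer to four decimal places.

Exact integral: ∫_4^6.5 g(x) dx ≈ 158.958333.
R_6 ≈ 167.624421.
Error ≈ 158.958333 − 167.624421 ≈ -8.6661.

-8.6661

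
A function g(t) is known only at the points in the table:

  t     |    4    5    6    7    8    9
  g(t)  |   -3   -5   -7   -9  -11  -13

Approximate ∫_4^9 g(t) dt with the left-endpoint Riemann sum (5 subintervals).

Δt = 1.
Sum = 1·[(-3) + (-5) + (-7) + (-9) + (-11)] = -35.

-35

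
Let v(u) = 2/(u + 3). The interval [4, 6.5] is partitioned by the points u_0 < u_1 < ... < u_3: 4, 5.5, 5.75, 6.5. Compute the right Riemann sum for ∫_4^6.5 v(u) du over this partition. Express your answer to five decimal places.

0.56798

Subinterval widths: 1.5, 0.25, 0.75.
Right endpoints: 5.5, 5.75, 6.5.
v(5.5) = 4/17, v(5.75) = 8/35, v(6.5) = 4/19.
Sum = Σ Δu_i · v(u_i).
Sum ≈ 0.56798.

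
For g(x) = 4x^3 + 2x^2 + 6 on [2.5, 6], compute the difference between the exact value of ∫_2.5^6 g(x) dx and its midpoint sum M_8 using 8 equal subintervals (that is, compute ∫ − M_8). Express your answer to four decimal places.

Exact integral: ∫_2.5^6 g(x) dx ≈ 1411.520833.
M_8 ≈ 1408.562012.
Error ≈ 1411.520833 − 1408.562012 ≈ 2.9588.

2.9588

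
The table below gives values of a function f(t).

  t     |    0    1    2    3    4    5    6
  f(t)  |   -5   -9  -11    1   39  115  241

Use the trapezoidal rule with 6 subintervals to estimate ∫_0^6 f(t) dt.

Δt = 1.
T_6 = (1/2)·[(-5) + 2·(-9) + 2·(-11) + 2·1 + 2·39 + 2·115 + 241] = 253.

253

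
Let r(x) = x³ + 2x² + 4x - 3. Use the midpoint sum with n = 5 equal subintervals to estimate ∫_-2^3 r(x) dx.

33.125

Δx = (3 − (-2))/5 = 1.
Midpoints: -1.5, -0.5, 0.5, 1.5, 2.5.
r(-1.5) = -7.875, r(-0.5) = -4.625, r(0.5) = -0.375, r(1.5) = 10.875, r(2.5) = 35.125.
Sum = Δx · [r(-1.5) + r(-0.5) + r(0.5) + r(1.5) + r(2.5)].
Sum = 33.125.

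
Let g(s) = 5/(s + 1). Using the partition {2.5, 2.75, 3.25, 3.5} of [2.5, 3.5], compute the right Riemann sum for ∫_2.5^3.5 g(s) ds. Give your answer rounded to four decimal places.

1.1993

Subinterval widths: 0.25, 0.5, 0.25.
Right endpoints: 2.75, 3.25, 3.5.
g(2.75) = 4/3, g(3.25) = 20/17, g(3.5) = 10/9.
Sum = Σ Δs_i · g(s_i).
Sum ≈ 1.1993.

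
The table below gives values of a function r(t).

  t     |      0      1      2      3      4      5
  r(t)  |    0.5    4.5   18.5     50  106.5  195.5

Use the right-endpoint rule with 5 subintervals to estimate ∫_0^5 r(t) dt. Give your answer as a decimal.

375

Δt = 1.
Sum = 1·[4.5 + 18.5 + 50 + 106.5 + 195.5] = 375.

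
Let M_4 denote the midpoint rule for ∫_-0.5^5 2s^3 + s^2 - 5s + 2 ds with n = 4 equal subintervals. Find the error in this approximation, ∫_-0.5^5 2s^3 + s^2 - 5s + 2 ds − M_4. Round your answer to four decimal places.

12.5648

Exact integral: ∫_-0.5^5 f(s) ds ≈ 303.302083.
M_4 ≈ 290.737305.
Error ≈ 303.302083 − 290.737305 ≈ 12.5648.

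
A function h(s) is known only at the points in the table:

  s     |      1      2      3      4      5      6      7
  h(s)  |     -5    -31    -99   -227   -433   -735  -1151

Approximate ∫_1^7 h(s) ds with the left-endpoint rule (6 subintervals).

Δs = 1.
Sum = 1·[(-5) + (-31) + (-99) + (-227) + (-433) + (-735)] = -1530.

-1530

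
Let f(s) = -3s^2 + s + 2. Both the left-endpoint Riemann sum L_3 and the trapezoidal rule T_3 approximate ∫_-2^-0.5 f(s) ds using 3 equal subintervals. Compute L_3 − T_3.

L_3 = -10.125.
T_3 = -6.9375.
L_3 − T_3 = -3.1875.

-3.1875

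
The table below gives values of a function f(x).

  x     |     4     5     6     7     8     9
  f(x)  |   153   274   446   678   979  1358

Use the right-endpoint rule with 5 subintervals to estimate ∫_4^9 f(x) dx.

3735

Δx = 1.
Sum = 1·[274 + 446 + 678 + 979 + 1358] = 3735.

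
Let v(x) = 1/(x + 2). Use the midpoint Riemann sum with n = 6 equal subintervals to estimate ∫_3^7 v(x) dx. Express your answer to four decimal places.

0.5873

Δx = (7 − 3)/6 = 2/3.
Midpoints: 10/3, 4, 14/3, 16/3, 6, 20/3.
v(10/3) = 0.1875, v(4) = 1/6, v(14/3) = 0.15, v(16/3) = 3/22, v(6) = 0.125, v(20/3) = 3/26.
Sum = Δx · [v(10/3) + v(4) + v(14/3) + ...].
Sum ≈ 0.5873.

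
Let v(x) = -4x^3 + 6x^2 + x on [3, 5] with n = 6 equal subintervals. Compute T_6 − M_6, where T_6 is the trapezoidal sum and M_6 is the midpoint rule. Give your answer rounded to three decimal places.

-2.333

T_6 ≈ -341.55556.
M_6 ≈ -339.22222.
T_6 − M_6 ≈ -2.333.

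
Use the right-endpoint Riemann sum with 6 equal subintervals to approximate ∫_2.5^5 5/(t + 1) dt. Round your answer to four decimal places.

Δt = (5 − 2.5)/6 = 5/12.
Right endpoints: 35/12, 10/3, 3.75, 25/6, 55/12, 5.
f(35/12) = 60/47, f(10/3) = 15/13, f(3.75) = 20/19, f(25/6) = 30/31, f(55/12) = 60/67, f(5) = 5/6.
Sum = Δt · [f(35/12) + f(10/3) + f(3.75) + ...].
Sum ≈ 2.5749.

2.5749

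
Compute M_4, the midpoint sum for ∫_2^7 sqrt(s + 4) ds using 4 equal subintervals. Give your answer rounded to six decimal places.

14.527421

Δs = (7 − 2)/4 = 1.25.
Midpoints: 2.625, 3.875, 5.125, 6.375.
f(2.625) ≈ 2.573908, f(3.875) ≈ 2.806243, f(5.125) ≈ 3.020761, f(6.375) ≈ 3.221025.
Sum = Δs · [f(2.625) + f(3.875) + f(5.125) + f(6.375)].
Sum ≈ 14.527421.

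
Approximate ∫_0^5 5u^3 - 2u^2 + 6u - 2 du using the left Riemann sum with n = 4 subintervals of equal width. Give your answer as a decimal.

Δu = (5 − 0)/4 = 1.25.
Left endpoints: 0, 1.25, 2.5, 3.75.
f(0) = -2, f(1.25) = 12.140625, f(2.5) = 78.625, f(3.75) = 256.046875.
Sum = Δu · [f(0) + f(1.25) + f(2.5) + f(3.75)].
Sum = 431.015625.

431.015625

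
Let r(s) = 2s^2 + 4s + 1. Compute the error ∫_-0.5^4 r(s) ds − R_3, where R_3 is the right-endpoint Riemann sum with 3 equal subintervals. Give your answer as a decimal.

-40.5

Exact integral: ∫_-0.5^4 r(s) ds = 78.75.
R_3 = 119.25.
Error = 78.75 − 119.25 = -40.5.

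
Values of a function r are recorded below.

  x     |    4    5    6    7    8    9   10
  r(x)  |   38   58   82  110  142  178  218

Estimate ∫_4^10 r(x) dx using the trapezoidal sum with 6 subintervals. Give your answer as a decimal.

Δx = 1.
T_6 = (1/2)·[38 + 2·58 + 2·82 + 2·110 + 2·142 + 2·178 + 218] = 698.

698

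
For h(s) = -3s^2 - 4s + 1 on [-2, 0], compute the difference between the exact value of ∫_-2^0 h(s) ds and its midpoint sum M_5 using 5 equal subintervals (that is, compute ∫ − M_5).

-0.08

Exact integral: ∫_-2^0 h(s) ds = 2.
M_5 = 2.08.
Error = 2 − 2.08 = -0.08.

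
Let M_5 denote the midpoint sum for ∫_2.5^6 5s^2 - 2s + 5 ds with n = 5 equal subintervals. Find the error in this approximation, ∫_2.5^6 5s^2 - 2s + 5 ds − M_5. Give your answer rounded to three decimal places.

0.715

Exact integral: ∫_2.5^6 f(s) ds ≈ 321.70833.
M_5 = 320.99375.
Error ≈ 321.70833 − 320.99375 ≈ 0.715.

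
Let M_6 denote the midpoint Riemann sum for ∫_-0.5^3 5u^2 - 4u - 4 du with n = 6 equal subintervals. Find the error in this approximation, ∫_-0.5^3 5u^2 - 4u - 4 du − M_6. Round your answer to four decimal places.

0.4962

Exact integral: ∫_-0.5^3 f(u) du ≈ 13.708333.
M_6 ≈ 13.212095.
Error ≈ 13.708333 − 13.212095 ≈ 0.4962.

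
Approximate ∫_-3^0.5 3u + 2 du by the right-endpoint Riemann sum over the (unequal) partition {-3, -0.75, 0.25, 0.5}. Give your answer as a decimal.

3.0625

Subinterval widths: 2.25, 1, 0.25.
Right endpoints: -0.75, 0.25, 0.5.
f(-0.75) = -0.25, f(0.25) = 2.75, f(0.5) = 3.5.
Sum = Σ Δu_i · f(u_i).
Sum = 3.0625.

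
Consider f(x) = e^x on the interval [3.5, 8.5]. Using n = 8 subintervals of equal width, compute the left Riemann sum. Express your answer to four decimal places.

3514.0197

Δx = (8.5 − 3.5)/8 = 0.625.
Left endpoints: 3.5, 4.125, 4.75, 5.375, 6, 6.625, 7.25, 7.875.
f(3.5) ≈ 33.1155, f(4.125) ≈ 61.8678, f(4.75) ≈ 115.5843, f(5.375) ≈ 215.9399, f(6) ≈ 403.4288, f(6.625) ≈ 753.7042, f(7.25) ≈ 1408.1048, f(7.875) ≈ 2630.6862.
Sum = Δx · [f(3.5) + f(4.125) + f(4.75) + ...].
Sum ≈ 3514.0197.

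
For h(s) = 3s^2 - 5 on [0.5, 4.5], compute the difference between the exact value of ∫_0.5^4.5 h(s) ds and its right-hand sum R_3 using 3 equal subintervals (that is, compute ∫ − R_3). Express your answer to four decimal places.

-43.5556

Exact integral: ∫_0.5^4.5 h(s) ds = 71.
R_3 ≈ 114.555556.
Error ≈ 71 − 114.555556 ≈ -43.5556.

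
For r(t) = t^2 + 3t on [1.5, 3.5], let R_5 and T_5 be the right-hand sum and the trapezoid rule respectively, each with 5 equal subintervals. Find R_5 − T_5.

R_5 = 31.42.
T_5 = 28.22.
R_5 − T_5 = 3.2.

3.2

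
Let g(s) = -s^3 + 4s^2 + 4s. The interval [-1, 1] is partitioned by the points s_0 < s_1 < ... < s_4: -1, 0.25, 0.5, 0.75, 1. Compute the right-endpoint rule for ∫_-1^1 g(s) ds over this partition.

5.21875

Subinterval widths: 1.25, 0.25, 0.25, 0.25.
Right endpoints: 0.25, 0.5, 0.75, 1.
g(0.25) = 1.234375, g(0.5) = 2.875, g(0.75) = 4.828125, g(1) = 7.
Sum = Σ Δs_i · g(s_i).
Sum = 5.21875.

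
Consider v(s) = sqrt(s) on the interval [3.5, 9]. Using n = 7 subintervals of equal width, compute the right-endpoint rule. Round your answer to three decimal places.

14.073

Δs = (9 − 3.5)/7 = 11/14.
Right endpoints: 30/7, 71/14, 41/7, 93/14, 52/7, 115/14, 9.
v(30/7) ≈ 2.070, v(71/14) ≈ 2.252, v(41/7) ≈ 2.420, v(93/14) ≈ 2.577, v(52/7) ≈ 2.726, v(115/14) ≈ 2.866, v(9) ≈ 3.000.
Sum = Δs · [v(30/7) + v(71/14) + v(41/7) + ...].
Sum ≈ 14.073.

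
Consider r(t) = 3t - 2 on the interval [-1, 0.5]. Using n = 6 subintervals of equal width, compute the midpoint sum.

Δt = (0.5 − (-1))/6 = 0.25.
Midpoints: -0.875, -0.625, -0.375, -0.125, 0.125, 0.375.
r(-0.875) = -4.625, r(-0.625) = -3.875, r(-0.375) = -3.125, r(-0.125) = -2.375, r(0.125) = -1.625, r(0.375) = -0.875.
Sum = Δt · [r(-0.875) + r(-0.625) + r(-0.375) + ...].
Sum = -4.125.

-4.125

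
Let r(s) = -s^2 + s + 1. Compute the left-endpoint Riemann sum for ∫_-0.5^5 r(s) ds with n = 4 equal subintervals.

Δs = (5 − (-0.5))/4 = 1.375.
Left endpoints: -0.5, 0.875, 2.25, 3.625.
r(-0.5) = 0.25, r(0.875) = 1.109375, r(2.25) = -1.8125, r(3.625) = -8.515625.
Sum = Δs · [r(-0.5) + r(0.875) + r(2.25) + r(3.625)].
Sum = -12.33203125.

-12.33203125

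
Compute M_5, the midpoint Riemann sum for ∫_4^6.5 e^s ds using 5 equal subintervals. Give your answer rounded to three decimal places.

604.230

Δs = (6.5 − 4)/5 = 0.5.
Midpoints: 4.25, 4.75, 5.25, 5.75, 6.25.
f(4.25) ≈ 70.105, f(4.75) ≈ 115.584, f(5.25) ≈ 190.566, f(5.75) ≈ 314.191, f(6.25) ≈ 518.013.
Sum = Δs · [f(4.25) + f(4.75) + f(5.25) + f(5.75) + f(6.25)].
Sum ≈ 604.230.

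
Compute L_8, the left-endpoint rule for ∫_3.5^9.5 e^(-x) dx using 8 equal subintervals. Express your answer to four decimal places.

0.0428

Δx = (9.5 − 3.5)/8 = 0.75.
Left endpoints: 3.5, 4.25, 5, 5.75, 6.5, 7.25, 8, 8.75.
f(3.5) ≈ 0.0302, f(4.25) ≈ 0.0143, f(5) ≈ 0.0067, f(5.75) ≈ 0.0032, f(6.5) ≈ 0.0015, f(7.25) ≈ 0.0007, f(8) ≈ 0.0003, f(8.75) ≈ 0.0002.
Sum = Δx · [f(3.5) + f(4.25) + f(5) + ...].
Sum ≈ 0.0428.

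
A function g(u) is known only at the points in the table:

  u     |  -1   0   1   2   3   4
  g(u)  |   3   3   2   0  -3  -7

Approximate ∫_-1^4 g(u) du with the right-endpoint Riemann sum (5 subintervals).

-5

Δu = 1.
Sum = 1·[3 + 2 + 0 + (-3) + (-7)] = -5.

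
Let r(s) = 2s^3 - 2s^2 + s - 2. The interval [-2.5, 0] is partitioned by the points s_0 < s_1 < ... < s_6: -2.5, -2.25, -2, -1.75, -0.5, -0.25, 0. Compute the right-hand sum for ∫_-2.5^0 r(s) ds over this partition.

Subinterval widths: 0.25, 0.25, 0.25, 1.25, 0.25, 0.25.
Right endpoints: -2.25, -2, -1.75, -0.5, -0.25, 0.
r(-2.25) = -37.15625, r(-2) = -28, r(-1.75) = -20.59375, r(-0.5) = -3.25, r(-0.25) = -2.40625, r(0) = -2.
Sum = Σ Δs_i · r(s_i).
Sum = -26.6015625.

-26.6015625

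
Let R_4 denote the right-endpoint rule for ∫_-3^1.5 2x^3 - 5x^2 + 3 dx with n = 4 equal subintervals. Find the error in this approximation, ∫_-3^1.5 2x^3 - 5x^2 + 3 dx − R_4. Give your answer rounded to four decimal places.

-44.1387

Exact integral: ∫_-3^1.5 f(x) dx = -75.09375.
R_4 ≈ -30.955078.
Error ≈ -75.09375 − (-30.955078) ≈ -44.1387.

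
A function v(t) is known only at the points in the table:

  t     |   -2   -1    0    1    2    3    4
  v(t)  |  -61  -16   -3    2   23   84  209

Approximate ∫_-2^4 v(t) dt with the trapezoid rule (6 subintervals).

Δt = 1.
T_6 = (1/2)·[(-61) + 2·(-16) + 2·(-3) + 2·2 + 2·23 + 2·84 + 209] = 164.

164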